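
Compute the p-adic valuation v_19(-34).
v_19(-34) = 0

v_19(n) is the largest exponent k such that 19^k divides n. Factor out: -34 = -19^0 · 34. (Sign doesn't affect v_p.) So v_19(-34) = 0.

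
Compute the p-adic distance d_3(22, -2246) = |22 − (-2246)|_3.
d_3(22, -2246) = 1/81

Step 1 — x − y = 22 − (-2246) = 2268. Step 2 — v_3(2268) = 4 (factor: 2268 = (3^4 · 28); the sign does not affect v_p). Step 3 — |x − y|_3 = 3^{-4} = 1/81.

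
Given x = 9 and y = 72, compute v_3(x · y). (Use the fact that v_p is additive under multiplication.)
v_3(648) = 4

v_p(x) = 2 (factor: 9 = 3^2 · 1); v_p(y) = 2 (factor: 72 = 3^2 · 8). Additivity: v_p(xy) = v_p(x) + v_p(y) = 2 + 2 = 4. (Direct check: xy = 648 = 3^4 · (8).)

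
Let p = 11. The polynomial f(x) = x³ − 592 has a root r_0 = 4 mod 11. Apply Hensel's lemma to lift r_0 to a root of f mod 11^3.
r_2 = 983 (mod 1331)

Hensel: r_{i+1} = r_i − f(r_i)/f′(r_i) mod 11^{i+2}, where f′(x) = 3x². Iterate:
  r_0 = 4 (mod 11)
  r_1 = 15 (mod 121)
  r_2 = 983 (mod 1331)
Final: r = 983 with f(r) ≡ 0 mod 11^3.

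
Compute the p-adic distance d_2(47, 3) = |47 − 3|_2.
d_2(47, 3) = 1/4

Step 1 — x − y = 47 − 3 = 44. Step 2 — v_2(44) = 2 (factor: 44 = (2^2 · 11); the sign does not affect v_p). Step 3 — |x − y|_2 = 2^{-2} = 1/4.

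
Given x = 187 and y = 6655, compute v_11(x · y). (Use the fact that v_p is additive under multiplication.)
v_11(1244485) = 4

v_p(x) = 1 (factor: 187 = 11^1 · 17); v_p(y) = 3 (factor: 6655 = 11^3 · 5). Additivity: v_p(xy) = v_p(x) + v_p(y) = 1 + 3 = 4. (Direct check: xy = 1244485 = 11^4 · (85).)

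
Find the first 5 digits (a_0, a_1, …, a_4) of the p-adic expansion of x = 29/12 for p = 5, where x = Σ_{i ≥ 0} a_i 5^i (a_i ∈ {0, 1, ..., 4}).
(a_0, …, a_4) = (2, 3, 4, 2, 4)

v_5(29/12) = 0 (numerator and denominator both coprime to 5), so x ∈ ℤ_5^×. Compute digits iteratively via a_i = x_i mod 5, x_{i+1} = (x_i − a_i)/5, with x_0 = x:
  x_0 = 29/12;  a_0 = 2;  x_1 = (x_0 − 2)/5 = 1/12
  x_1 = 1/12;  a_1 = 3;  x_2 = (x_1 − 3)/5 = -7/12
  x_2 = -7/12;  a_2 = 4;  x_3 = (x_2 − 4)/5 = -11/12
  x_3 = -11/12;  a_3 = 2;  x_4 = (x_3 − 2)/5 = -7/12
  x_4 = -7/12;  a_4 = 4;  x_5 = (x_4 − 4)/5 = -11/12
Digits: (2, 3, 4, 2, 4).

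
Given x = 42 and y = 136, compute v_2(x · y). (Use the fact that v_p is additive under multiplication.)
v_2(5712) = 4

v_p(x) = 1 (factor: 42 = 2^1 · 21); v_p(y) = 3 (factor: 136 = 2^3 · 17). Additivity: v_p(xy) = v_p(x) + v_p(y) = 1 + 3 = 4. (Direct check: xy = 5712 = 2^4 · (357).)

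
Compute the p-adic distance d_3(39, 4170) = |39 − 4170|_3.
d_3(39, 4170) = 1/243

Step 1 — x − y = 39 − 4170 = -4131. Step 2 — v_3(-4131) = 5 (factor: -4131 = −(3^5 · 17); the sign does not affect v_p). Step 3 — |x − y|_3 = 3^{-5} = 1/243.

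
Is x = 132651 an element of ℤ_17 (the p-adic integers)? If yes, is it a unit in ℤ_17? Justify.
x ∈ ℤ_17 but not a unit; v_17(x) = 3 > 0

ℤ_17 = {x ∈ ℚ_17 : v_17(x) ≥ 0} and ℤ_17^× = {x ∈ ℤ_17 : v_17(x) = 0}. Here v_17(132651) = v_17(num) − v_17(den) = 3; compare against these criteria.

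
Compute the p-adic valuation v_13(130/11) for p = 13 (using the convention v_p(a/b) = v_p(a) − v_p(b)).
v_13(130/11) = 1

Factor powers of 13 from the numerator and denominator of the reduced fraction: 130 = 13^1 · 10 and 11 = 13^0 · 11. Apply v_p(a/b) = v_p(a) − v_p(b): v_13(130/11) = 1 − 0 = 1.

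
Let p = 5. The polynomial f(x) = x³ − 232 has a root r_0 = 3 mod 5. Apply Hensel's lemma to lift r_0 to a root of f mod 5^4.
r_3 = 218 (mod 625)

Hensel: r_{i+1} = r_i − f(r_i)/f′(r_i) mod 5^{i+2}, where f′(x) = 3x². Iterate:
  r_0 = 3 (mod 5)
  r_1 = 18 (mod 25)
  r_2 = 93 (mod 125)
  r_3 = 218 (mod 625)
Final: r = 218 with f(r) ≡ 0 mod 5^4.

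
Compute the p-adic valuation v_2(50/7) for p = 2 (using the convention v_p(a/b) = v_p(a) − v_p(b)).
v_2(50/7) = 1

Factor powers of 2 from the numerator and denominator of the reduced fraction: 50 = 2^1 · 25 and 7 = 2^0 · 7. Apply v_p(a/b) = v_p(a) − v_p(b): v_2(50/7) = 1 − 0 = 1.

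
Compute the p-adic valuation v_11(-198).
v_11(-198) = 1

v_11(n) is the largest exponent k such that 11^k divides n. Factor out: -198 = -11^1 · 18. (Sign doesn't affect v_p.) So v_11(-198) = 1.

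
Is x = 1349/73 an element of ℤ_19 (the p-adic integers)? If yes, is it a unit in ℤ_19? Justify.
x ∈ ℤ_19 but not a unit; v_19(x) = 1 > 0

ℤ_19 = {x ∈ ℚ_19 : v_19(x) ≥ 0} and ℤ_19^× = {x ∈ ℤ_19 : v_19(x) = 0}. Here v_19(1349/73) = v_19(num) − v_19(den) = 1; compare against these criteria.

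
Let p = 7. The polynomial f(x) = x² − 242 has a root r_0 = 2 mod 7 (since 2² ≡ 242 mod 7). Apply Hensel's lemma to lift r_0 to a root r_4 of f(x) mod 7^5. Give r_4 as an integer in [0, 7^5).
r_4 = 184 (mod 16807)

Hensel's recurrence: r_{i+1} = r_i − f(r_i)·(f′(r_i))^{-1} mod 7^{i+2}, with f′(x) = 2x. Iterate:
  r_0 = 2 (mod 7)
  r_1 = 37 (mod 49)
  r_2 = 184 (mod 343)
  r_3 = 184 (mod 2401)
  r_4 = 184 (mod 16807)
Final: r_4 = 184, and one checks f(r_4) ≡ 0 mod 7^5.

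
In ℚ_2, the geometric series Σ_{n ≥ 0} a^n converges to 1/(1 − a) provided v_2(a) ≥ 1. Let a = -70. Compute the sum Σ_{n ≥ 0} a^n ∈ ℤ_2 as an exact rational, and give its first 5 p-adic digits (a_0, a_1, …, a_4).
Σ a^n = 1/(1 − a) = 1/71;  first 5 digits = (1, 1, 1, 0, 1)

v_2(a) = 1 ≥ 1, so the series converges in ℤ_2 to 1/(1 − a) = 1/(1 − (-70)) = 1/71. Expand this rational in ℤ_2: compute digits iteratively via d_i = x_i mod 2, x_{i+1} = (x_i − d_i)/2. The first 5 digits are (1, 1, 1, 0, 1).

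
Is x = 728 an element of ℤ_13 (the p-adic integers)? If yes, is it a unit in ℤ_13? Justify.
x ∈ ℤ_13 but not a unit; v_13(x) = 1 > 0

ℤ_13 = {x ∈ ℚ_13 : v_13(x) ≥ 0} and ℤ_13^× = {x ∈ ℤ_13 : v_13(x) = 0}. Here v_13(728) = v_13(num) − v_13(den) = 1; compare against these criteria.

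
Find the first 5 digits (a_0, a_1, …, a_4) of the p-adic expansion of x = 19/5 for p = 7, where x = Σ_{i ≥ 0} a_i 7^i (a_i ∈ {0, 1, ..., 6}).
(a_0, …, a_4) = (1, 6, 2, 1, 4)

v_7(19/5) = 0 (numerator and denominator both coprime to 7), so x ∈ ℤ_7^×. Compute digits iteratively via a_i = x_i mod 7, x_{i+1} = (x_i − a_i)/7, with x_0 = x:
  x_0 = 19/5;  a_0 = 1;  x_1 = (x_0 − 1)/7 = 2/5
  x_1 = 2/5;  a_1 = 6;  x_2 = (x_1 − 6)/7 = -4/5
  x_2 = -4/5;  a_2 = 2;  x_3 = (x_2 − 2)/7 = -2/5
  x_3 = -2/5;  a_3 = 1;  x_4 = (x_3 − 1)/7 = -1/5
  x_4 = -1/5;  a_4 = 4;  x_5 = (x_4 − 4)/7 = -3/5
Digits: (1, 6, 2, 1, 4).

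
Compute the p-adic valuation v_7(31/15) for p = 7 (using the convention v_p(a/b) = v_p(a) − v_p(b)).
v_7(31/15) = 0

Factor powers of 7 from the numerator and denominator of the reduced fraction: 31 = 7^0 · 31 and 15 = 7^0 · 15. Apply v_p(a/b) = v_p(a) − v_p(b): v_7(31/15) = 0 − 0 = 0.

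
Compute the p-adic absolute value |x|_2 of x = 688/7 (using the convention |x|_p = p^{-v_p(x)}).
|688/7|_2 = 1/16

Step 1 — compute v_2(x) by factoring powers of 2 out of the numerator and denominator: v_2(688/7) = 4. Step 2 — apply |x|_p = p^{-v_p(x)} = 2^{-4} = 1/16.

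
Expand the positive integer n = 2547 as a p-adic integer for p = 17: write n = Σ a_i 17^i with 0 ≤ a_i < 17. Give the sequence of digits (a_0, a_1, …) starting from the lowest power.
(a_0, a_1, …) = (14, 13, 8)

Repeated division by 17 gives the digits low-to-high: 2547 = 14 + 13·17^1 + 8·17^2. Digit sequence: (14, 13, 8).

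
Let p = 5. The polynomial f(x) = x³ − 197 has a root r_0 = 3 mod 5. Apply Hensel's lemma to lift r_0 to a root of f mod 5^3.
r_2 = 13 (mod 125)

Hensel: r_{i+1} = r_i − f(r_i)/f′(r_i) mod 5^{i+2}, where f′(x) = 3x². Iterate:
  r_0 = 3 (mod 5)
  r_1 = 13 (mod 25)
  r_2 = 13 (mod 125)
Final: r = 13 with f(r) ≡ 0 mod 5^3.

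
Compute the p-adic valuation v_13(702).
v_13(702) = 1

v_13(n) is the largest exponent k such that 13^k divides n. Factor out: 702 = 13^1 · 54. (Sign doesn't affect v_p.) So v_13(702) = 1.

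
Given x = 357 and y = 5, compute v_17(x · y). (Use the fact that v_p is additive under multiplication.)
v_17(1785) = 1

v_p(x) = 1 (factor: 357 = 17^1 · 21); v_p(y) = 0 (factor: 5 = 17^0 · 5). Additivity: v_p(xy) = v_p(x) + v_p(y) = 1 + 0 = 1. (Direct check: xy = 1785 = 17^1 · (105).)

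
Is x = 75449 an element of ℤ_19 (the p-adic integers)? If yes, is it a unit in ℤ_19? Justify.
x ∈ ℤ_19 but not a unit; v_19(x) = 3 > 0

ℤ_19 = {x ∈ ℚ_19 : v_19(x) ≥ 0} and ℤ_19^× = {x ∈ ℤ_19 : v_19(x) = 0}. Here v_19(75449) = v_19(num) − v_19(den) = 3; compare against these criteria.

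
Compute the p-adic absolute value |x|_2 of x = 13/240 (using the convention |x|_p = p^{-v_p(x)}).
|13/240|_2 = 16

Step 1 — compute v_2(x) by factoring powers of 2 out of the numerator and denominator: v_2(13/240) = -4. Step 2 — apply |x|_p = p^{-v_p(x)} = 2^{4} = 16.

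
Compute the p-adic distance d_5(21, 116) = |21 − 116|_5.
d_5(21, 116) = 1/5

Step 1 — x − y = 21 − 116 = -95. Step 2 — v_5(-95) = 1 (factor: -95 = −(5^1 · 19); the sign does not affect v_p). Step 3 — |x − y|_5 = 5^{-1} = 1/5.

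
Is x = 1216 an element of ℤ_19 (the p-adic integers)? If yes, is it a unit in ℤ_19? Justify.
x ∈ ℤ_19 but not a unit; v_19(x) = 1 > 0

ℤ_19 = {x ∈ ℚ_19 : v_19(x) ≥ 0} and ℤ_19^× = {x ∈ ℤ_19 : v_19(x) = 0}. Here v_19(1216) = v_19(num) − v_19(den) = 1; compare against these criteria.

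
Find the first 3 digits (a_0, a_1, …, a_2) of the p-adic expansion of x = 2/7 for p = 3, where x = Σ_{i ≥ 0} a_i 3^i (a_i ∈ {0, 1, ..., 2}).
(a_0, …, a_2) = (2, 2, 0)

v_3(2/7) = 0 (numerator and denominator both coprime to 3), so x ∈ ℤ_3^×. Compute digits iteratively via a_i = x_i mod 3, x_{i+1} = (x_i − a_i)/3, with x_0 = x:
  x_0 = 2/7;  a_0 = 2;  x_1 = (x_0 − 2)/3 = -4/7
  x_1 = -4/7;  a_1 = 2;  x_2 = (x_1 − 2)/3 = -6/7
  x_2 = -6/7;  a_2 = 0;  x_3 = (x_2 − 0)/3 = -2/7
Digits: (2, 2, 0).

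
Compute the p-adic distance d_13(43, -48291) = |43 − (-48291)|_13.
d_13(43, -48291) = 1/2197

Step 1 — x − y = 43 − (-48291) = 48334. Step 2 — v_13(48334) = 3 (factor: 48334 = (13^3 · 22); the sign does not affect v_p). Step 3 — |x − y|_13 = 13^{-3} = 1/2197.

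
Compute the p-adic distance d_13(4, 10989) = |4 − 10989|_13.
d_13(4, 10989) = 1/2197

Step 1 — x − y = 4 − 10989 = -10985. Step 2 — v_13(-10985) = 3 (factor: -10985 = −(13^3 · 5); the sign does not affect v_p). Step 3 — |x − y|_13 = 13^{-3} = 1/2197.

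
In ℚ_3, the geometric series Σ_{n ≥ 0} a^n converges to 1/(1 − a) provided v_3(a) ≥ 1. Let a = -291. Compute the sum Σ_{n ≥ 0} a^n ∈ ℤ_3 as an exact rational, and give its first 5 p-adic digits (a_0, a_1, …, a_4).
Σ a^n = 1/(1 − a) = 1/292;  first 5 digits = (1, 2, 1, 1, 1)

v_3(a) = 1 ≥ 1, so the series converges in ℤ_3 to 1/(1 − a) = 1/(1 − (-291)) = 1/292. Expand this rational in ℤ_3: compute digits iteratively via d_i = x_i mod 3, x_{i+1} = (x_i − d_i)/3. The first 5 digits are (1, 2, 1, 1, 1).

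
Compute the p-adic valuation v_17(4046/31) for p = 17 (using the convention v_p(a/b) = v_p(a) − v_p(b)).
v_17(4046/31) = 2

Factor powers of 17 from the numerator and denominator of the reduced fraction: 4046 = 17^2 · 14 and 31 = 17^0 · 31. Apply v_p(a/b) = v_p(a) − v_p(b): v_17(4046/31) = 2 − 0 = 2.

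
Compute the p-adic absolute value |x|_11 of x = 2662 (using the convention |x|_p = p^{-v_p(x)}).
|2662|_11 = 1/1331

Step 1 — compute v_11(x) by factoring powers of 11 out of the numerator and denominator: v_11(2662) = 3. Step 2 — apply |x|_p = p^{-v_p(x)} = 11^{-3} = 1/1331.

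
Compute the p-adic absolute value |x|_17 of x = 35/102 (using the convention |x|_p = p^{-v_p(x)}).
|35/102|_17 = 17

Step 1 — compute v_17(x) by factoring powers of 17 out of the numerator and denominator: v_17(35/102) = -1. Step 2 — apply |x|_p = p^{-v_p(x)} = 17^{1} = 17.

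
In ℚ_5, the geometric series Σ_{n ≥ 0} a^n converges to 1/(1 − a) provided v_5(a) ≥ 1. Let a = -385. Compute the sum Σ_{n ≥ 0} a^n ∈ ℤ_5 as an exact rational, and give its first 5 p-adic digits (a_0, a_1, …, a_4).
Σ a^n = 1/(1 − a) = 1/386;  first 5 digits = (1, 3, 3, 4, 0)

v_5(a) = 1 ≥ 1, so the series converges in ℤ_5 to 1/(1 − a) = 1/(1 − (-385)) = 1/386. Expand this rational in ℤ_5: compute digits iteratively via d_i = x_i mod 5, x_{i+1} = (x_i − d_i)/5. The first 5 digits are (1, 3, 3, 4, 0).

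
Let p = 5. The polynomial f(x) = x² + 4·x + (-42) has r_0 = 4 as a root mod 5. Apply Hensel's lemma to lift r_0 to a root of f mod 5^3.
r_2 = 34 (mod 125)

Hensel: r_{i+1} = r_i − f(r_i)·(f′(r_i))^{-1} mod 5^{i+2}, f′(x) = 2x + 4. Iterate:
  r_0 = 4 (mod 5)
  r_1 = 9 (mod 25)
  r_2 = 34 (mod 125)
Final: r = 34 satisfies f(r) ≡ 0 mod 5^3.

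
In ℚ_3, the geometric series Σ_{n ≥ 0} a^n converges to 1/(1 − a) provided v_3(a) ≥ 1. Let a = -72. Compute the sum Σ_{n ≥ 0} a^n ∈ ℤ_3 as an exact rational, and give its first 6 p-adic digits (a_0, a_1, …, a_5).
Σ a^n = 1/(1 − a) = 1/73;  first 6 digits = (1, 0, 1, 0, 0, 0)

v_3(a) = 2 ≥ 1, so the series converges in ℤ_3 to 1/(1 − a) = 1/(1 − (-72)) = 1/73. Expand this rational in ℤ_3: compute digits iteratively via d_i = x_i mod 3, x_{i+1} = (x_i − d_i)/3. The first 6 digits are (1, 0, 1, 0, 0, 0).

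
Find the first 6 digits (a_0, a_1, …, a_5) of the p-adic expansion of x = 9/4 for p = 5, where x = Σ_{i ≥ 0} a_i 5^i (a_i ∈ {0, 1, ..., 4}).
(a_0, …, a_5) = (1, 4, 3, 3, 3, 3)

v_5(9/4) = 0 (numerator and denominator both coprime to 5), so x ∈ ℤ_5^×. Compute digits iteratively via a_i = x_i mod 5, x_{i+1} = (x_i − a_i)/5, with x_0 = x:
  x_0 = 9/4;  a_0 = 1;  x_1 = (x_0 − 1)/5 = 1/4
  x_1 = 1/4;  a_1 = 4;  x_2 = (x_1 − 4)/5 = -3/4
  x_2 = -3/4;  a_2 = 3;  x_3 = (x_2 − 3)/5 = -3/4
  x_3 = -3/4;  a_3 = 3;  x_4 = (x_3 − 3)/5 = -3/4
  x_4 = -3/4;  a_4 = 3;  x_5 = (x_4 − 3)/5 = -3/4
  x_5 = -3/4;  a_5 = 3;  x_6 = (x_5 − 3)/5 = -3/4
Digits: (1, 4, 3, 3, 3, 3).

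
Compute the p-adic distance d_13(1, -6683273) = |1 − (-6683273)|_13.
d_13(1, -6683273) = 1/371293

Step 1 — x − y = 1 − (-6683273) = 6683274. Step 2 — v_13(6683274) = 5 (factor: 6683274 = (13^5 · 18); the sign does not affect v_p). Step 3 — |x − y|_13 = 13^{-5} = 1/371293.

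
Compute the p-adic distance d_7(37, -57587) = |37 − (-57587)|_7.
d_7(37, -57587) = 1/2401

Step 1 — x − y = 37 − (-57587) = 57624. Step 2 — v_7(57624) = 4 (factor: 57624 = (7^4 · 24); the sign does not affect v_p). Step 3 — |x − y|_7 = 7^{-4} = 1/2401.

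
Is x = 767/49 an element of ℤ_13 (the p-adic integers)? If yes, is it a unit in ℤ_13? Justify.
x ∈ ℤ_13 but not a unit; v_13(x) = 1 > 0

ℤ_13 = {x ∈ ℚ_13 : v_13(x) ≥ 0} and ℤ_13^× = {x ∈ ℤ_13 : v_13(x) = 0}. Here v_13(767/49) = v_13(num) − v_13(den) = 1; compare against these criteria.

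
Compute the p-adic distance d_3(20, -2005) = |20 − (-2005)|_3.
d_3(20, -2005) = 1/81

Step 1 — x − y = 20 − (-2005) = 2025. Step 2 — v_3(2025) = 4 (factor: 2025 = (3^4 · 25); the sign does not affect v_p). Step 3 — |x − y|_3 = 3^{-4} = 1/81.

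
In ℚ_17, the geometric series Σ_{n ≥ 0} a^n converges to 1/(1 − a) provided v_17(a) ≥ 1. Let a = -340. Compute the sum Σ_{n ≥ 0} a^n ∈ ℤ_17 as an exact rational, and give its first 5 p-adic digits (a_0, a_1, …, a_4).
Σ a^n = 1/(1 − a) = 1/341;  first 5 digits = (1, 14, 7, 13, 2)

v_17(a) = 1 ≥ 1, so the series converges in ℤ_17 to 1/(1 − a) = 1/(1 − (-340)) = 1/341. Expand this rational in ℤ_17: compute digits iteratively via d_i = x_i mod 17, x_{i+1} = (x_i − d_i)/17. The first 5 digits are (1, 14, 7, 13, 2).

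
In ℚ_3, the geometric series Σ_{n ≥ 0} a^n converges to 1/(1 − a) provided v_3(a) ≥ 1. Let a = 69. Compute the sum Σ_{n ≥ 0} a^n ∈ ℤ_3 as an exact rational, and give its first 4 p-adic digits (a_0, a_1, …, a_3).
Σ a^n = 1/(1 − a) = -1/68;  first 4 digits = (1, 2, 2, 0)

v_3(a) = 1 ≥ 1, so the series converges in ℤ_3 to 1/(1 − a) = 1/(1 − 69) = -1/68. Expand this rational in ℤ_3: compute digits iteratively via d_i = x_i mod 3, x_{i+1} = (x_i − d_i)/3. The first 4 digits are (1, 2, 2, 0).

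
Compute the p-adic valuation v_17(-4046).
v_17(-4046) = 2

v_17(n) is the largest exponent k such that 17^k divides n. Factor out: -4046 = -17^2 · 14. (Sign doesn't affect v_p.) So v_17(-4046) = 2.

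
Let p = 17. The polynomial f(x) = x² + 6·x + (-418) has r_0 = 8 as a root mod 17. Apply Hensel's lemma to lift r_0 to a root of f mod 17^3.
r_2 = 2728 (mod 4913)

Hensel: r_{i+1} = r_i − f(r_i)·(f′(r_i))^{-1} mod 17^{i+2}, f′(x) = 2x + 6. Iterate:
  r_0 = 8 (mod 17)
  r_1 = 127 (mod 289)
  r_2 = 2728 (mod 4913)
Final: r = 2728 satisfies f(r) ≡ 0 mod 17^3.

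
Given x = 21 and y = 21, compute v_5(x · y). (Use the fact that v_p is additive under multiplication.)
v_5(441) = 0

v_p(x) = 0 (factor: 21 = 5^0 · 21); v_p(y) = 0 (factor: 21 = 5^0 · 21). Additivity: v_p(xy) = v_p(x) + v_p(y) = 0 + 0 = 0. (Direct check: xy = 441 = 5^0 · (441).)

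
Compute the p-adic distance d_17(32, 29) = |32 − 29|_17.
d_17(32, 29) = 1

Step 1 — x − y = 32 − 29 = 3. Step 2 — v_17(3) = 0 (factor: 3 = (17^0 · 3); the sign does not affect v_p). Step 3 — |x − y|_17 = 17^{0} = 1.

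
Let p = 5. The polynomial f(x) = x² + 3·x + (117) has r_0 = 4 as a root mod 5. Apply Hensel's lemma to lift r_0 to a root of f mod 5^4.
r_3 = 534 (mod 625)

Hensel: r_{i+1} = r_i − f(r_i)·(f′(r_i))^{-1} mod 5^{i+2}, f′(x) = 2x + 3. Iterate:
  r_0 = 4 (mod 5)
  r_1 = 9 (mod 25)
  r_2 = 34 (mod 125)
  r_3 = 534 (mod 625)
Final: r = 534 satisfies f(r) ≡ 0 mod 5^4.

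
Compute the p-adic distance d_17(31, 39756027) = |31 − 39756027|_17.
d_17(31, 39756027) = 1/1419857

Step 1 — x − y = 31 − 39756027 = -39755996. Step 2 — v_17(-39755996) = 5 (factor: -39755996 = −(17^5 · 28); the sign does not affect v_p). Step 3 — |x − y|_17 = 17^{-5} = 1/1419857.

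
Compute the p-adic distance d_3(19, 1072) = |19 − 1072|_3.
d_3(19, 1072) = 1/81

Step 1 — x − y = 19 − 1072 = -1053. Step 2 — v_3(-1053) = 4 (factor: -1053 = −(3^4 · 13); the sign does not affect v_p). Step 3 — |x − y|_3 = 3^{-4} = 1/81.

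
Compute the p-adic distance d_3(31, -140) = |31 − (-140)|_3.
d_3(31, -140) = 1/9

Step 1 — x − y = 31 − (-140) = 171. Step 2 — v_3(171) = 2 (factor: 171 = (3^2 · 19); the sign does not affect v_p). Step 3 — |x − y|_3 = 3^{-2} = 1/9.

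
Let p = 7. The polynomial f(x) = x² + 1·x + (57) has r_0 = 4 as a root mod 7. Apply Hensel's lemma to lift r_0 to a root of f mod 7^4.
r_3 = 2146 (mod 2401)

Hensel: r_{i+1} = r_i − f(r_i)·(f′(r_i))^{-1} mod 7^{i+2}, f′(x) = 2x + 1. Iterate:
  r_0 = 4 (mod 7)
  r_1 = 39 (mod 49)
  r_2 = 88 (mod 343)
  r_3 = 2146 (mod 2401)
Final: r = 2146 satisfies f(r) ≡ 0 mod 7^4.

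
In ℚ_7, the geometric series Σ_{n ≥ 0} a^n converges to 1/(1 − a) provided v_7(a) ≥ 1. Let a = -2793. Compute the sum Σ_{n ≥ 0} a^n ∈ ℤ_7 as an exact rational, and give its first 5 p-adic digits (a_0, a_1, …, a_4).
Σ a^n = 1/(1 − a) = 1/2794;  first 5 digits = (1, 0, 6, 5, 6)

v_7(a) = 2 ≥ 1, so the series converges in ℤ_7 to 1/(1 − a) = 1/(1 − (-2793)) = 1/2794. Expand this rational in ℤ_7: compute digits iteratively via d_i = x_i mod 7, x_{i+1} = (x_i − d_i)/7. The first 5 digits are (1, 0, 6, 5, 6).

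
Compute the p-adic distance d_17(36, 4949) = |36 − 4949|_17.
d_17(36, 4949) = 1/4913

Step 1 — x − y = 36 − 4949 = -4913. Step 2 — v_17(-4913) = 3 (factor: -4913 = −(17^3 · 1); the sign does not affect v_p). Step 3 — |x − y|_17 = 17^{-3} = 1/4913.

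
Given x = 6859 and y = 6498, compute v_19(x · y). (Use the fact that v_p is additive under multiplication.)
v_19(44569782) = 5

v_p(x) = 3 (factor: 6859 = 19^3 · 1); v_p(y) = 2 (factor: 6498 = 19^2 · 18). Additivity: v_p(xy) = v_p(x) + v_p(y) = 3 + 2 = 5. (Direct check: xy = 44569782 = 19^5 · (18).)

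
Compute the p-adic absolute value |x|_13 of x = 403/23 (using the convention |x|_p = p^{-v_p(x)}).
|403/23|_13 = 1/13

Step 1 — compute v_13(x) by factoring powers of 13 out of the numerator and denominator: v_13(403/23) = 1. Step 2 — apply |x|_p = p^{-v_p(x)} = 13^{-1} = 1/13.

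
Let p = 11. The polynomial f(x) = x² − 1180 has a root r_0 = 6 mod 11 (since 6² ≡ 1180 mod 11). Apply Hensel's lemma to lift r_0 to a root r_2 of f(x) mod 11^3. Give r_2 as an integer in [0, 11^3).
r_2 = 182 (mod 1331)

Hensel's recurrence: r_{i+1} = r_i − f(r_i)·(f′(r_i))^{-1} mod 11^{i+2}, with f′(x) = 2x. Iterate:
  r_0 = 6 (mod 11)
  r_1 = 61 (mod 121)
  r_2 = 182 (mod 1331)
Final: r_2 = 182, and one checks f(r_2) ≡ 0 mod 11^3.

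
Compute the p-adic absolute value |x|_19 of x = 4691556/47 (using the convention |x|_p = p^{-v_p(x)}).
|4691556/47|_19 = 1/130321

Step 1 — compute v_19(x) by factoring powers of 19 out of the numerator and denominator: v_19(4691556/47) = 4. Step 2 — apply |x|_p = p^{-v_p(x)} = 19^{-4} = 1/130321.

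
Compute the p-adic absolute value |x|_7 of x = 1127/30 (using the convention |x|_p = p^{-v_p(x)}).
|1127/30|_7 = 1/49

Step 1 — compute v_7(x) by factoring powers of 7 out of the numerator and denominator: v_7(1127/30) = 2. Step 2 — apply |x|_p = p^{-v_p(x)} = 7^{-2} = 1/49.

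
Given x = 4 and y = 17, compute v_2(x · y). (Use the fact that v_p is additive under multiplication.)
v_2(68) = 2

v_p(x) = 2 (factor: 4 = 2^2 · 1); v_p(y) = 0 (factor: 17 = 2^0 · 17). Additivity: v_p(xy) = v_p(x) + v_p(y) = 2 + 0 = 2. (Direct check: xy = 68 = 2^2 · (17).)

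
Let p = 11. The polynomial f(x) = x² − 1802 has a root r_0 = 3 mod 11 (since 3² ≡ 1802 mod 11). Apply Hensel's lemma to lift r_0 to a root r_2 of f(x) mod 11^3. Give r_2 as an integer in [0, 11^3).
r_2 = 201 (mod 1331)

Hensel's recurrence: r_{i+1} = r_i − f(r_i)·(f′(r_i))^{-1} mod 11^{i+2}, with f′(x) = 2x. Iterate:
  r_0 = 3 (mod 11)
  r_1 = 80 (mod 121)
  r_2 = 201 (mod 1331)
Final: r_2 = 201, and one checks f(r_2) ≡ 0 mod 11^3.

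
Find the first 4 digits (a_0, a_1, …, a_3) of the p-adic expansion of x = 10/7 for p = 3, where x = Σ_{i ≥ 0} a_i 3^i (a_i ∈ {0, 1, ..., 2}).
(a_0, …, a_3) = (1, 1, 1, 0)

v_3(10/7) = 0 (numerator and denominator both coprime to 3), so x ∈ ℤ_3^×. Compute digits iteratively via a_i = x_i mod 3, x_{i+1} = (x_i − a_i)/3, with x_0 = x:
  x_0 = 10/7;  a_0 = 1;  x_1 = (x_0 − 1)/3 = 1/7
  x_1 = 1/7;  a_1 = 1;  x_2 = (x_1 − 1)/3 = -2/7
  x_2 = -2/7;  a_2 = 1;  x_3 = (x_2 − 1)/3 = -3/7
  x_3 = -3/7;  a_3 = 0;  x_4 = (x_3 − 0)/3 = -1/7
Digits: (1, 1, 1, 0).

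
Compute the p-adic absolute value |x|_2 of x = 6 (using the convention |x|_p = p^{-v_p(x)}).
|6|_2 = 1/2

Step 1 — compute v_2(x) by factoring powers of 2 out of the numerator and denominator: v_2(6) = 1. Step 2 — apply |x|_p = p^{-v_p(x)} = 2^{-1} = 1/2.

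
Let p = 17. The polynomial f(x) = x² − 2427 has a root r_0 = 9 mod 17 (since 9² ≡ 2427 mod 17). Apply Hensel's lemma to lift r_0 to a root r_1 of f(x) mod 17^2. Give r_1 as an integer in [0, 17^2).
r_1 = 43 (mod 289)

Hensel's recurrence: r_{i+1} = r_i − f(r_i)·(f′(r_i))^{-1} mod 17^{i+2}, with f′(x) = 2x. Iterate:
  r_0 = 9 (mod 17)
  r_1 = 43 (mod 289)
Final: r_1 = 43, and one checks f(r_1) ≡ 0 mod 17^2.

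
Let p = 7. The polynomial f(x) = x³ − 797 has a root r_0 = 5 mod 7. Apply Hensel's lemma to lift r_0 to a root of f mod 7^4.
r_3 = 649 (mod 2401)

Hensel: r_{i+1} = r_i − f(r_i)/f′(r_i) mod 7^{i+2}, where f′(x) = 3x². Iterate:
  r_0 = 5 (mod 7)
  r_1 = 12 (mod 49)
  r_2 = 306 (mod 343)
  r_3 = 649 (mod 2401)
Final: r = 649 with f(r) ≡ 0 mod 7^4.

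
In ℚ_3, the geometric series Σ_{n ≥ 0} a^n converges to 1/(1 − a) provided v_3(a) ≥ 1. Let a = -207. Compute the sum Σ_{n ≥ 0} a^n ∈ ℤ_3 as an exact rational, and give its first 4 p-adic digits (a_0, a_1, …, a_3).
Σ a^n = 1/(1 − a) = 1/208;  first 4 digits = (1, 0, 1, 1)

v_3(a) = 2 ≥ 1, so the series converges in ℤ_3 to 1/(1 − a) = 1/(1 − (-207)) = 1/208. Expand this rational in ℤ_3: compute digits iteratively via d_i = x_i mod 3, x_{i+1} = (x_i − d_i)/3. The first 4 digits are (1, 0, 1, 1).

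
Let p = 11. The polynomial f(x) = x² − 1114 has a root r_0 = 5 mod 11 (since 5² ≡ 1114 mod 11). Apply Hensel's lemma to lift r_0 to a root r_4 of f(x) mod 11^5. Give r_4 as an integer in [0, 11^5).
r_4 = 74783 (mod 161051)

Hensel's recurrence: r_{i+1} = r_i − f(r_i)·(f′(r_i))^{-1} mod 11^{i+2}, with f′(x) = 2x. Iterate:
  r_0 = 5 (mod 11)
  r_1 = 5 (mod 121)
  r_2 = 247 (mod 1331)
  r_3 = 1578 (mod 14641)
  r_4 = 74783 (mod 161051)
Final: r_4 = 74783, and one checks f(r_4) ≡ 0 mod 11^5.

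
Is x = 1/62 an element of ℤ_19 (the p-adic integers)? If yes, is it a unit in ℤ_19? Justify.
x ∈ ℤ_19^× (unit); v_19(x) = 0

ℤ_19 = {x ∈ ℚ_19 : v_19(x) ≥ 0} and ℤ_19^× = {x ∈ ℤ_19 : v_19(x) = 0}. Here v_19(1/62) = v_19(num) − v_19(den) = 0; compare against these criteria.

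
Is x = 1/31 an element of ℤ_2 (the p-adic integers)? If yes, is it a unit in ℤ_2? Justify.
x ∈ ℤ_2^× (unit); v_2(x) = 0

ℤ_2 = {x ∈ ℚ_2 : v_2(x) ≥ 0} and ℤ_2^× = {x ∈ ℤ_2 : v_2(x) = 0}. Here v_2(1/31) = v_2(num) − v_2(den) = 0; compare against these criteria.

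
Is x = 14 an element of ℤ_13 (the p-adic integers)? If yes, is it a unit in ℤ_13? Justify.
x ∈ ℤ_13^× (unit); v_13(x) = 0

ℤ_13 = {x ∈ ℚ_13 : v_13(x) ≥ 0} and ℤ_13^× = {x ∈ ℤ_13 : v_13(x) = 0}. Here v_13(14) = v_13(num) − v_13(den) = 0; compare against these criteria.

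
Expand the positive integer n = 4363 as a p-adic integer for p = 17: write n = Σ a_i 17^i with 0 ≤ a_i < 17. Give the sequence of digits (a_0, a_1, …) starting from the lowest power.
(a_0, a_1, …) = (11, 1, 15)

Repeated division by 17 gives the digits low-to-high: 4363 = 11 + 1·17^1 + 15·17^2. Digit sequence: (11, 1, 15).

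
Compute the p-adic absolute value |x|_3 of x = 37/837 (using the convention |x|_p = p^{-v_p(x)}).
|37/837|_3 = 27

Step 1 — compute v_3(x) by factoring powers of 3 out of the numerator and denominator: v_3(37/837) = -3. Step 2 — apply |x|_p = p^{-v_p(x)} = 3^{3} = 27.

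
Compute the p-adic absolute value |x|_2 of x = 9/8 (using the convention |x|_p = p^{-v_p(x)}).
|9/8|_2 = 8

Step 1 — compute v_2(x) by factoring powers of 2 out of the numerator and denominator: v_2(9/8) = -3. Step 2 — apply |x|_p = p^{-v_p(x)} = 2^{3} = 8.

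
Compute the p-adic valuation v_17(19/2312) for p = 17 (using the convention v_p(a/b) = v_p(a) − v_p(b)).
v_17(19/2312) = -2

Factor powers of 17 from the numerator and denominator of the reduced fraction: 19 = 17^0 · 19 and 2312 = 17^2 · 8. Apply v_p(a/b) = v_p(a) − v_p(b): v_17(19/2312) = 0 − 2 = -2.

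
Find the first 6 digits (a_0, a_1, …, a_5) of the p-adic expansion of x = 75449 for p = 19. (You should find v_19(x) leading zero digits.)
(a_0, …, a_5) = (0, 0, 0, 11, 0, 0)

v_19(75449) = 3, so a_0 = ... = a_2 = 0. Factor out: x = 19^3 · u with u = 11 a unit in ℤ_19. Expand u iteratively via a_{v+i} = u_i mod 19, u_{i+1} = (u_i − a_{v+i})/19:
  u_0 = 11;  a_3 = 11;  u_1 = (u_0 − 11)/19 = 0
  u_1 = 0;  a_4 = 0;  u_2 = (u_1 − 0)/19 = 0
  u_2 = 0;  a_5 = 0;  u_3 = (u_2 − 0)/19 = 0
Digits: (0, 0, 0, 11, 0, 0).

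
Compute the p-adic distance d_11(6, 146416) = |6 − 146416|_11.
d_11(6, 146416) = 1/14641

Step 1 — x − y = 6 − 146416 = -146410. Step 2 — v_11(-146410) = 4 (factor: -146410 = −(11^4 · 10); the sign does not affect v_p). Step 3 — |x − y|_11 = 11^{-4} = 1/14641.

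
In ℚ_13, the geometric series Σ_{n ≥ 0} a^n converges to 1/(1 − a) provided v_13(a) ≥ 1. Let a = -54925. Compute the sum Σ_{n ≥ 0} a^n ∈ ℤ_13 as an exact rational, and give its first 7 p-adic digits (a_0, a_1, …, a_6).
Σ a^n = 1/(1 − a) = 1/54926;  first 7 digits = (1, 0, 0, 1, 11, 12, 0)

v_13(a) = 3 ≥ 1, so the series converges in ℤ_13 to 1/(1 − a) = 1/(1 − (-54925)) = 1/54926. Expand this rational in ℤ_13: compute digits iteratively via d_i = x_i mod 13, x_{i+1} = (x_i − d_i)/13. The first 7 digits are (1, 0, 0, 1, 11, 12, 0).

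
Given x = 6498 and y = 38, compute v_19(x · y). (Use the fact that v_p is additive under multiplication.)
v_19(246924) = 3

v_p(x) = 2 (factor: 6498 = 19^2 · 18); v_p(y) = 1 (factor: 38 = 19^1 · 2). Additivity: v_p(xy) = v_p(x) + v_p(y) = 2 + 1 = 3. (Direct check: xy = 246924 = 19^3 · (36).)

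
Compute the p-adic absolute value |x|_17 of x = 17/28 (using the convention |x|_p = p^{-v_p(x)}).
|17/28|_17 = 1/17

Step 1 — compute v_17(x) by factoring powers of 17 out of the numerator and denominator: v_17(17/28) = 1. Step 2 — apply |x|_p = p^{-v_p(x)} = 17^{-1} = 1/17.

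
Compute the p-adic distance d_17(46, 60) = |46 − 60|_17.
d_17(46, 60) = 1

Step 1 — x − y = 46 − 60 = -14. Step 2 — v_17(-14) = 0 (factor: -14 = −(17^0 · 14); the sign does not affect v_p). Step 3 — |x − y|_17 = 17^{0} = 1.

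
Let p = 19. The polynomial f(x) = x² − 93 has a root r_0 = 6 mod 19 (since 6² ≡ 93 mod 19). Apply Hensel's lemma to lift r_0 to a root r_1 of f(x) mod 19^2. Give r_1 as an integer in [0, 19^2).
r_1 = 101 (mod 361)

Hensel's recurrence: r_{i+1} = r_i − f(r_i)·(f′(r_i))^{-1} mod 19^{i+2}, with f′(x) = 2x. Iterate:
  r_0 = 6 (mod 19)
  r_1 = 101 (mod 361)
Final: r_1 = 101, and one checks f(r_1) ≡ 0 mod 19^2.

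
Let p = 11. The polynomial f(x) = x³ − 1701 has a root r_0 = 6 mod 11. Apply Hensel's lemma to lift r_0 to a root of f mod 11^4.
r_3 = 10456 (mod 14641)

Hensel: r_{i+1} = r_i − f(r_i)/f′(r_i) mod 11^{i+2}, where f′(x) = 3x². Iterate:
  r_0 = 6 (mod 11)
  r_1 = 50 (mod 121)
  r_2 = 1139 (mod 1331)
  r_3 = 10456 (mod 14641)
Final: r = 10456 with f(r) ≡ 0 mod 11^4.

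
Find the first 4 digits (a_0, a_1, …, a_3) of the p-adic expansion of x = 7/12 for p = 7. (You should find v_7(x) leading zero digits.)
(a_0, …, a_3) = (0, 3, 6, 2)

v_7(7/12) = 1, so a_0 = ... = a_0 = 0. Factor out: x = 7^1 · u with u = 1/12 a unit in ℤ_7. Expand u iteratively via a_{v+i} = u_i mod 7, u_{i+1} = (u_i − a_{v+i})/7:
  u_0 = 1/12;  a_1 = 3;  u_1 = (u_0 − 3)/7 = -5/12
  u_1 = -5/12;  a_2 = 6;  u_2 = (u_1 − 6)/7 = -11/12
  u_2 = -11/12;  a_3 = 2;  u_3 = (u_2 − 2)/7 = -5/12
Digits: (0, 3, 6, 2).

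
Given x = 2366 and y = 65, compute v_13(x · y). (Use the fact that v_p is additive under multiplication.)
v_13(153790) = 3

v_p(x) = 2 (factor: 2366 = 13^2 · 14); v_p(y) = 1 (factor: 65 = 13^1 · 5). Additivity: v_p(xy) = v_p(x) + v_p(y) = 2 + 1 = 3. (Direct check: xy = 153790 = 13^3 · (70).)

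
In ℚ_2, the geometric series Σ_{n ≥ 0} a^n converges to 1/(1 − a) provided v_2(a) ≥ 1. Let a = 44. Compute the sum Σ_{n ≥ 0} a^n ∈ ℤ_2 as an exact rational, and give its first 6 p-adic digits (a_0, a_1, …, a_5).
Σ a^n = 1/(1 − a) = -1/43;  first 6 digits = (1, 0, 1, 1, 1, 1)

v_2(a) = 2 ≥ 1, so the series converges in ℤ_2 to 1/(1 − a) = 1/(1 − 44) = -1/43. Expand this rational in ℤ_2: compute digits iteratively via d_i = x_i mod 2, x_{i+1} = (x_i − d_i)/2. The first 6 digits are (1, 0, 1, 1, 1, 1).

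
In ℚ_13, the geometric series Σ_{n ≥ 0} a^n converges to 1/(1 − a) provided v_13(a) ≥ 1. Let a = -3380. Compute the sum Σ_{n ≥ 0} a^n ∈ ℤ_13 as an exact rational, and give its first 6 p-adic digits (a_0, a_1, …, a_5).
Σ a^n = 1/(1 − a) = 1/3381;  first 6 digits = (1, 0, 6, 11, 9, 4)

v_13(a) = 2 ≥ 1, so the series converges in ℤ_13 to 1/(1 − a) = 1/(1 − (-3380)) = 1/3381. Expand this rational in ℤ_13: compute digits iteratively via d_i = x_i mod 13, x_{i+1} = (x_i − d_i)/13. The first 6 digits are (1, 0, 6, 11, 9, 4).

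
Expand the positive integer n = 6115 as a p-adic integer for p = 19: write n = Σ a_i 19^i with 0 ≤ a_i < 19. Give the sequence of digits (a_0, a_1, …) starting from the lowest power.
(a_0, a_1, …) = (16, 17, 16)

Repeated division by 19 gives the digits low-to-high: 6115 = 16 + 17·19^1 + 16·19^2. Digit sequence: (16, 17, 16).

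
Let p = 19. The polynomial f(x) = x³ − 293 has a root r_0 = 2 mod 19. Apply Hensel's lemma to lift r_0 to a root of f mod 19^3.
r_2 = 5531 (mod 6859)

Hensel: r_{i+1} = r_i − f(r_i)/f′(r_i) mod 19^{i+2}, where f′(x) = 3x². Iterate:
  r_0 = 2 (mod 19)
  r_1 = 116 (mod 361)
  r_2 = 5531 (mod 6859)
Final: r = 5531 with f(r) ≡ 0 mod 19^3.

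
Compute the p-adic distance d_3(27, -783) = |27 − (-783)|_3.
d_3(27, -783) = 1/81

Step 1 — x − y = 27 − (-783) = 810. Step 2 — v_3(810) = 4 (factor: 810 = (3^4 · 10); the sign does not affect v_p). Step 3 — |x − y|_3 = 3^{-4} = 1/81.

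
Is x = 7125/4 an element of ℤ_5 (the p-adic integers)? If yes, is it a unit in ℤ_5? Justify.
x ∈ ℤ_5 but not a unit; v_5(x) = 3 > 0

ℤ_5 = {x ∈ ℚ_5 : v_5(x) ≥ 0} and ℤ_5^× = {x ∈ ℤ_5 : v_5(x) = 0}. Here v_5(7125/4) = v_5(num) − v_5(den) = 3; compare against these criteria.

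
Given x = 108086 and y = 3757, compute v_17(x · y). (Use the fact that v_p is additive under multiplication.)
v_17(406079102) = 5

v_p(x) = 3 (factor: 108086 = 17^3 · 22); v_p(y) = 2 (factor: 3757 = 17^2 · 13). Additivity: v_p(xy) = v_p(x) + v_p(y) = 3 + 2 = 5. (Direct check: xy = 406079102 = 17^5 · (286).)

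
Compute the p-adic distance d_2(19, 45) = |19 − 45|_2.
d_2(19, 45) = 1/2

Step 1 — x − y = 19 − 45 = -26. Step 2 — v_2(-26) = 1 (factor: -26 = −(2^1 · 13); the sign does not affect v_p). Step 3 — |x − y|_2 = 2^{-1} = 1/2.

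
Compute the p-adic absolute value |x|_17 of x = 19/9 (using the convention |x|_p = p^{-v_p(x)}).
|19/9|_17 = 1

Step 1 — compute v_17(x) by factoring powers of 17 out of the numerator and denominator: v_17(19/9) = 0. Step 2 — apply |x|_p = p^{-v_p(x)} = 17^{0} = 1.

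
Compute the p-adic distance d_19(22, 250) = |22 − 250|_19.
d_19(22, 250) = 1/19

Step 1 — x − y = 22 − 250 = -228. Step 2 — v_19(-228) = 1 (factor: -228 = −(19^1 · 12); the sign does not affect v_p). Step 3 — |x − y|_19 = 19^{-1} = 1/19.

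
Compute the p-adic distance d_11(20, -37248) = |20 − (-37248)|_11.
d_11(20, -37248) = 1/1331

Step 1 — x − y = 20 − (-37248) = 37268. Step 2 — v_11(37268) = 3 (factor: 37268 = (11^3 · 28); the sign does not affect v_p). Step 3 — |x − y|_11 = 11^{-3} = 1/1331.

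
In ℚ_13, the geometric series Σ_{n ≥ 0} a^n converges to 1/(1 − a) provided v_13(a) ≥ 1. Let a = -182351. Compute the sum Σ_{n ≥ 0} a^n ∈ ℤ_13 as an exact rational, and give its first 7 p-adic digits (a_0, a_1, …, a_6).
Σ a^n = 1/(1 − a) = 1/182352;  first 7 digits = (1, 0, 0, 8, 6, 12, 11)

v_13(a) = 3 ≥ 1, so the series converges in ℤ_13 to 1/(1 − a) = 1/(1 − (-182351)) = 1/182352. Expand this rational in ℤ_13: compute digits iteratively via d_i = x_i mod 13, x_{i+1} = (x_i − d_i)/13. The first 7 digits are (1, 0, 0, 8, 6, 12, 11).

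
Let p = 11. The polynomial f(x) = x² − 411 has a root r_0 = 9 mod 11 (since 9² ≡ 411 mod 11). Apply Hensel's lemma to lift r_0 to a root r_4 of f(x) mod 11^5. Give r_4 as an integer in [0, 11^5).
r_4 = 69804 (mod 161051)

Hensel's recurrence: r_{i+1} = r_i − f(r_i)·(f′(r_i))^{-1} mod 11^{i+2}, with f′(x) = 2x. Iterate:
  r_0 = 9 (mod 11)
  r_1 = 108 (mod 121)
  r_2 = 592 (mod 1331)
  r_3 = 11240 (mod 14641)
  r_4 = 69804 (mod 161051)
Final: r_4 = 69804, and one checks f(r_4) ≡ 0 mod 11^5.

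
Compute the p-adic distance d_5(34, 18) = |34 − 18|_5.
d_5(34, 18) = 1

Step 1 — x − y = 34 − 18 = 16. Step 2 — v_5(16) = 0 (factor: 16 = (5^0 · 16); the sign does not affect v_p). Step 3 — |x − y|_5 = 5^{0} = 1.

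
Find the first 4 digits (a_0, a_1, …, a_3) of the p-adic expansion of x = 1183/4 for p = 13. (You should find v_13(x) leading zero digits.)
(a_0, …, a_3) = (0, 0, 5, 3)

v_13(1183/4) = 2, so a_0 = ... = a_1 = 0. Factor out: x = 13^2 · u with u = 7/4 a unit in ℤ_13. Expand u iteratively via a_{v+i} = u_i mod 13, u_{i+1} = (u_i − a_{v+i})/13:
  u_0 = 7/4;  a_2 = 5;  u_1 = (u_0 − 5)/13 = -1/4
  u_1 = -1/4;  a_3 = 3;  u_2 = (u_1 − 3)/13 = -1/4
Digits: (0, 0, 5, 3).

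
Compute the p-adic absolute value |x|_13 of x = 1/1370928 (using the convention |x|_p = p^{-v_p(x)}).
|1/1370928|_13 = 28561

Step 1 — compute v_13(x) by factoring powers of 13 out of the numerator and denominator: v_13(1/1370928) = -4. Step 2 — apply |x|_p = p^{-v_p(x)} = 13^{4} = 28561.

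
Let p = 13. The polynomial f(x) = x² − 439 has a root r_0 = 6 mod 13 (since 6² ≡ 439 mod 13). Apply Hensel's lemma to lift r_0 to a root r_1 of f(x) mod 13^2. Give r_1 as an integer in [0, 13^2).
r_1 = 110 (mod 169)

Hensel's recurrence: r_{i+1} = r_i − f(r_i)·(f′(r_i))^{-1} mod 13^{i+2}, with f′(x) = 2x. Iterate:
  r_0 = 6 (mod 13)
  r_1 = 110 (mod 169)
Final: r_1 = 110, and one checks f(r_1) ≡ 0 mod 13^2.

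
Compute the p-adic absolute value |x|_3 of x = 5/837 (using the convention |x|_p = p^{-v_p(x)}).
|5/837|_3 = 27

Step 1 — compute v_3(x) by factoring powers of 3 out of the numerator and denominator: v_3(5/837) = -3. Step 2 — apply |x|_p = p^{-v_p(x)} = 3^{3} = 27.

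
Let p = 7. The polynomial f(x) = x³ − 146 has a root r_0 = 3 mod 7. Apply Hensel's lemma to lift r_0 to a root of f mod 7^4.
r_3 = 2236 (mod 2401)

Hensel: r_{i+1} = r_i − f(r_i)/f′(r_i) mod 7^{i+2}, where f′(x) = 3x². Iterate:
  r_0 = 3 (mod 7)
  r_1 = 31 (mod 49)
  r_2 = 178 (mod 343)
  r_3 = 2236 (mod 2401)
Final: r = 2236 with f(r) ≡ 0 mod 7^4.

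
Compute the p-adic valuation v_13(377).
v_13(377) = 1

v_13(n) is the largest exponent k such that 13^k divides n. Factor out: 377 = 13^1 · 29. (Sign doesn't affect v_p.) So v_13(377) = 1.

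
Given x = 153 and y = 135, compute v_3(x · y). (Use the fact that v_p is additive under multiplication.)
v_3(20655) = 5

v_p(x) = 2 (factor: 153 = 3^2 · 17); v_p(y) = 3 (factor: 135 = 3^3 · 5). Additivity: v_p(xy) = v_p(x) + v_p(y) = 2 + 3 = 5. (Direct check: xy = 20655 = 3^5 · (85).)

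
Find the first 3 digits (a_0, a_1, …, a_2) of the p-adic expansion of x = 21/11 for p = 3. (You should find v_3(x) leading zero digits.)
(a_0, …, a_2) = (0, 2, 2)

v_3(21/11) = 1, so a_0 = ... = a_0 = 0. Factor out: x = 3^1 · u with u = 7/11 a unit in ℤ_3. Expand u iteratively via a_{v+i} = u_i mod 3, u_{i+1} = (u_i − a_{v+i})/3:
  u_0 = 7/11;  a_1 = 2;  u_1 = (u_0 − 2)/3 = -5/11
  u_1 = -5/11;  a_2 = 2;  u_2 = (u_1 − 2)/3 = -9/11
Digits: (0, 2, 2).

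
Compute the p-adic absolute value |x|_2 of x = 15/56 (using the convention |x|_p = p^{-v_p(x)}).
|15/56|_2 = 8

Step 1 — compute v_2(x) by factoring powers of 2 out of the numerator and denominator: v_2(15/56) = -3. Step 2 — apply |x|_p = p^{-v_p(x)} = 2^{3} = 8.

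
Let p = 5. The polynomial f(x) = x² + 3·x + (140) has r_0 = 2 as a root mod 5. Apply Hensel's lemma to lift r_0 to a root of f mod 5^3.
r_2 = 52 (mod 125)

Hensel: r_{i+1} = r_i − f(r_i)·(f′(r_i))^{-1} mod 5^{i+2}, f′(x) = 2x + 3. Iterate:
  r_0 = 2 (mod 5)
  r_1 = 2 (mod 25)
  r_2 = 52 (mod 125)
Final: r = 52 satisfies f(r) ≡ 0 mod 5^3.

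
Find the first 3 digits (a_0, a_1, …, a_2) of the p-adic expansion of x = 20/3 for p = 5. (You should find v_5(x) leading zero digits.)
(a_0, …, a_2) = (0, 3, 3)

v_5(20/3) = 1, so a_0 = ... = a_0 = 0. Factor out: x = 5^1 · u with u = 4/3 a unit in ℤ_5. Expand u iteratively via a_{v+i} = u_i mod 5, u_{i+1} = (u_i − a_{v+i})/5:
  u_0 = 4/3;  a_1 = 3;  u_1 = (u_0 − 3)/5 = -1/3
  u_1 = -1/3;  a_2 = 3;  u_2 = (u_1 − 3)/5 = -2/3
Digits: (0, 3, 3).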